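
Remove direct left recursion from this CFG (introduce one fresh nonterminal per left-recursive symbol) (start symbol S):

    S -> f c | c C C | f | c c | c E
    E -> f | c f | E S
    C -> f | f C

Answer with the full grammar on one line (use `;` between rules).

Left recursion appears on E.
For E: α = {S}, β = {f, c f}. Rewrite as E → β E' and E' → α E' | ε.

S -> f c | c C C | f | c c | c E; E -> f E' | c f E'; C -> f | f C; E' -> S E' | ε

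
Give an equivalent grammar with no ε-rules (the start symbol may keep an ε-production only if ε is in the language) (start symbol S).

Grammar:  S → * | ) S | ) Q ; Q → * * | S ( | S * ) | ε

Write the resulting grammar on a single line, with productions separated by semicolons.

S → * | ) S | ) Q | ); Q → * * | S ( | S * )

Nullable set = {Q}.
ε ∉ L(G), so no ε-production is kept.
For each production, add variants omitting each subset of nullable occurrences: S → ) Q gives ) Q | ).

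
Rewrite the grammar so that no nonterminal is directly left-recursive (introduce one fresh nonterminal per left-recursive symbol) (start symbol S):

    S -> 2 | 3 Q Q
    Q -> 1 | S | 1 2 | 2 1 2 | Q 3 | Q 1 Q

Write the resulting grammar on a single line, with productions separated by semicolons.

S -> 2 | 3 Q Q; Q -> 1 Q' | S Q' | 1 2 Q' | 2 1 2 Q'; Q' -> 3 Q' | 1 Q Q' | ε

Q is directly left-recursive.
For Q: α = {3, 1 Q}, β = {1, S, 1 2, 2 1 2}. Rewrite as Q → β Q' and Q' → α Q' | ε.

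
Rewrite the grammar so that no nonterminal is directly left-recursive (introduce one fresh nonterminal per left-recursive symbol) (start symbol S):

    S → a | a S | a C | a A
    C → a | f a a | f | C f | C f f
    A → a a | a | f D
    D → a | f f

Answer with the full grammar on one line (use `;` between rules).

Directly left-recursive nonterminal: C.
For C: α = {f, f f}, β = {a, f a a, f}. Rewrite as C → β C' and C' → α C' | ε.

S → a | a S | a C | a A; C → a C' | f a a C' | f C'; A → a a | a | f D; D → a | f f; C' → f C' | f f C' | ε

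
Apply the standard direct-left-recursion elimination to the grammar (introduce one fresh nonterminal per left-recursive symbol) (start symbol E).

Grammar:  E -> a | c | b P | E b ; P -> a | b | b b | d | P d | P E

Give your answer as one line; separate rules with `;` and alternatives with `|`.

Directly left-recursive nonterminals: E, P.
For E: α = {b}, β = {a, c, b P}. Rewrite as E → β E' and E' → α E' | ε.
For P: α = {d, E}, β = {a, b, b b, d}. Rewrite as P → β P' and P' → α P' | ε.

E -> a E' | c E' | b P E'; P -> a P' | b P' | b b P' | d P'; E' -> b E' | ε; P' -> d P' | E P' | ε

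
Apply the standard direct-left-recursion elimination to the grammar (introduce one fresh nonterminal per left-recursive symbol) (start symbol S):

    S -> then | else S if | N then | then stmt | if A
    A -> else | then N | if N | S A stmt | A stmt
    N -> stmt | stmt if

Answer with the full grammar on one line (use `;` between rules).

S -> then | else S if | N then | then stmt | if A; A -> else A' | then N A' | if N A' | S A stmt A'; N -> stmt | stmt if; A' -> stmt A' | epsilon

Left recursion appears on A.
For A: α = {stmt}, β = {else, then N, if N, S A stmt}. Rewrite as A → β A' and A' → α A' | ε.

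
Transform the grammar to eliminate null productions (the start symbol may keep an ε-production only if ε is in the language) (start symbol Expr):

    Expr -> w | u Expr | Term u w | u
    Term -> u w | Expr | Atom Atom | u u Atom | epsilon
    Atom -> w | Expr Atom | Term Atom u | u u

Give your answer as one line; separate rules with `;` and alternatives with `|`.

Expr -> w | u Expr | Term u w | u w | u; Term -> u w | Expr | Atom Atom | u u Atom; Atom -> w | Expr Atom | Term Atom u | Atom u | u u

Nullable set = {Term}.
ε ∉ L(G), so no ε-production is kept.
Expand every rule over subsets of its nullable positions: Expr → Term u w gives Term u w | u w. Atom → Term Atom u gives Term Atom u | Atom u.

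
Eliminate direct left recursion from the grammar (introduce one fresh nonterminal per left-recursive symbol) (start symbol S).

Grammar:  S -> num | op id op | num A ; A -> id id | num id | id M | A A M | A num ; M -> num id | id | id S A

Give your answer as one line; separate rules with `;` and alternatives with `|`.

Left recursion appears on A.
For A: α = {A M, num}, β = {id id, num id, id M}. Rewrite as A → β A' and A' → α A' | ε.

S -> num | op id op | num A; A -> id id A' | num id A' | id M A'; M -> num id | id | id S A; A' -> A M A' | num A' | ε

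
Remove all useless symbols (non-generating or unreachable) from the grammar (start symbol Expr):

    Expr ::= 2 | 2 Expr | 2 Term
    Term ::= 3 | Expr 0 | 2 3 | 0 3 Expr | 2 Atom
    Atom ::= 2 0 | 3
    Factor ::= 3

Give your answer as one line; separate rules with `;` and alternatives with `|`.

Expr ::= 2 | 2 Expr | 2 Term; Term ::= 3 | Expr 0 | 2 3 | 0 3 Expr | 2 Atom; Atom ::= 2 0 | 3

Generating nonterminals: {Atom, Expr, Factor, Term}.
Reachable from Expr after that: {Atom, Expr, Term}.
Removed useless symbols: {Factor} and every production mentioning them.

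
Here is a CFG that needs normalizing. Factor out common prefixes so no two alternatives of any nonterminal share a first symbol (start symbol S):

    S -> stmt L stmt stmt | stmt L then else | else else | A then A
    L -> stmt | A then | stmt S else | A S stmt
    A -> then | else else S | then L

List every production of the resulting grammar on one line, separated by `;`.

S -> else else | A then A | stmt L S'; L -> stmt L' | A L''; A -> else else S | then A'; S' -> stmt stmt | then else; L' -> ε | S else; L'' -> then | S stmt; A' -> ε | L

S has alternatives sharing prefix 'stmt L': factor to S → stmt L S' with S' → stmt stmt | then else.
L has alternatives sharing prefix 'stmt': factor to L → stmt L' with L' → ε | S else.
L has alternatives sharing prefix 'A': factor to L → A L'' with L'' → then | S stmt.
A has alternatives sharing prefix 'then': factor to A → then A' with A' → ε | L.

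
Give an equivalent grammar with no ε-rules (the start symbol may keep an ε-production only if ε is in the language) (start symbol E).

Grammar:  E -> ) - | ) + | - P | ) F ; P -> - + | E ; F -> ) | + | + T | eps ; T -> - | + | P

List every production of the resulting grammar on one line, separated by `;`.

E -> ) - | ) + | - P | ) F | ); P -> - + | E; F -> ) | + | + T; T -> - | + | P

Nullable set = {F}.
ε ∉ L(G), so no ε-production is kept.
Expand every rule over subsets of its nullable positions: E → ) F gives ) F | ).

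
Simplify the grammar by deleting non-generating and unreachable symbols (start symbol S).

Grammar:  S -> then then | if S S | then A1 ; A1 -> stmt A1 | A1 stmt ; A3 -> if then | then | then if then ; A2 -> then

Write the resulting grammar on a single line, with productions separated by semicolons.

Generating nonterminals: {A2, A3, S}.
Reachable from S after that: {S}.
Removed useless symbols: {A1, A2, A3} and every production mentioning them.

S -> then then | if S S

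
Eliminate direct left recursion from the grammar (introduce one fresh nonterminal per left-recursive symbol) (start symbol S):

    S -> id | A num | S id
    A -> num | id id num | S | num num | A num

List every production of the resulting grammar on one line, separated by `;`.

S -> id S' | A num S'; A -> num A' | id id num A' | S A' | num num A'; S' -> id S' | ε; A' -> num A' | ε

Directly left-recursive nonterminals: S, A.
For S: α = {id}, β = {id, A num}. Rewrite as S → β S' and S' → α S' | ε.
For A: α = {num}, β = {num, id id num, S, num num}. Rewrite as A → β A' and A' → α A' | ε.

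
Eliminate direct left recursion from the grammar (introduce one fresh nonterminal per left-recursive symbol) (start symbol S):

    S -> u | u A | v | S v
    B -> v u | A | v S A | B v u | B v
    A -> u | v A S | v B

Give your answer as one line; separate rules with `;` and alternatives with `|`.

S -> u S' | u A S' | v S'; B -> v u B' | A B' | v S A B'; A -> u | v A S | v B; S' -> v S' | ε; B' -> v u B' | v B' | ε

Left recursion appears on S, B.
For S: α = {v}, β = {u, u A, v}. Rewrite as S → β S' and S' → α S' | ε.
For B: α = {v u, v}, β = {v u, A, v S A}. Rewrite as B → β B' and B' → α B' | ε.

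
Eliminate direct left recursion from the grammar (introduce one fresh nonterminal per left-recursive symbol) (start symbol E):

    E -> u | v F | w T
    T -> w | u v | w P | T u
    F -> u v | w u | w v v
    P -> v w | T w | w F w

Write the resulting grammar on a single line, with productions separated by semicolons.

T is directly left-recursive.
For T: α = {u}, β = {w, u v, w P}. Rewrite as T → β T' and T' → α T' | ε.

E -> u | v F | w T; T -> w T' | u v T' | w P T'; F -> u v | w u | w v v; P -> v w | T w | w F w; T' -> u T' | ε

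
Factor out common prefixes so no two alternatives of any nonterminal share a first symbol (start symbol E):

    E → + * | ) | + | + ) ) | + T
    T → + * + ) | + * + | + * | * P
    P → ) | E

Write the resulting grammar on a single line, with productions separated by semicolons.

E has alternatives sharing prefix '+': factor to E → + E' with E' → * | ε | ) ) | T.
T has alternatives sharing prefix '+ *': factor to T → + * T' with T' → + ) | + | ε.
T' has alternatives sharing prefix '+': factor to T' → + T'' with T'' → ) | ε.

E → ) | + E'; T → * P | + * T'; P → ) | E; E' → * | ε | ) ) | T; T' → ε | + T''; T'' → ) | ε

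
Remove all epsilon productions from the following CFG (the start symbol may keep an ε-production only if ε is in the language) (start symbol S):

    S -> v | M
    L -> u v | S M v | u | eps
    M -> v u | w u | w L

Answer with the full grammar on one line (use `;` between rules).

Nullable nonterminals: {L}.
ε ∉ L(G), so no ε-production is kept.
For each production, add variants omitting each subset of nullable occurrences: M → w L gives w L | w.

S -> v | M; L -> u v | S M v | u; M -> v u | w u | w L | w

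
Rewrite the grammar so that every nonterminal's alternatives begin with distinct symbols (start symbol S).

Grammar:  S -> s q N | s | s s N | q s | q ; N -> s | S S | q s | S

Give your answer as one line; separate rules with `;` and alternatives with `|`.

S -> s S' | q S''; N -> s | q s | S N'; S' -> q N | ε | s N; S'' -> s | ε; N' -> S | ε

S has alternatives sharing prefix 's': factor to S → s S' with S' → q N | ε | s N.
S has alternatives sharing prefix 'q': factor to S → q S'' with S'' → s | ε.
N has alternatives sharing prefix 'S': factor to N → S N' with N' → S | ε.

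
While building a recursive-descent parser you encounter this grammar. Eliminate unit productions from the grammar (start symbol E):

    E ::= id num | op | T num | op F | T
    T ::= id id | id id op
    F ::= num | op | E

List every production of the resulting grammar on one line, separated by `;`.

E ::= id num | op | T num | op F | id id | id id op; T ::= id id | id id op; F ::= id num | op | T num | op F | num | id id | id id op

Unit pairs: E ⇒* {T}; F ⇒* {E, T}.
Replace each nonterminal's rules with the union of the non-unit rules of every nonterminal it unit-derives.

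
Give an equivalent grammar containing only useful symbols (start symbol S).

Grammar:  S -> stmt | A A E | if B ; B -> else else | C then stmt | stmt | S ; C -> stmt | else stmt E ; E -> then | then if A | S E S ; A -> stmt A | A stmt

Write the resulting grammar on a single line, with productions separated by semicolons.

S -> stmt | if B; B -> else else | C then stmt | stmt | S; C -> stmt | else stmt E; E -> then | S E S

Generating nonterminals: {B, C, E, S}.
Reachable from S after that: {B, C, E, S}.
Removed useless symbols: {A} and every production mentioning them.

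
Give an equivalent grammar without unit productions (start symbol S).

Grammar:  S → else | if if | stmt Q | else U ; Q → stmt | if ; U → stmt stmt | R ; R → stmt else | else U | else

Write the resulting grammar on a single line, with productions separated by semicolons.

Unit pairs: U ⇒* {R}.
Replace each nonterminal's rules with the union of the non-unit rules of every nonterminal it unit-derives.

S → else | if if | stmt Q | else U; Q → stmt | if; U → stmt stmt | stmt else | else U | else; R → stmt else | else U | else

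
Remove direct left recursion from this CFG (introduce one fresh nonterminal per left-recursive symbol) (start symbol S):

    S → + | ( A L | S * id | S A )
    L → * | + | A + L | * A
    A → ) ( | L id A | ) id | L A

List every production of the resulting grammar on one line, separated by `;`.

S → + S' | ( A L S'; L → * | + | A + L | * A; A → ) ( | L id A | ) id | L A; S' → * id S' | A ) S' | ε

Directly left-recursive nonterminal: S.
For S: α = {* id, A )}, β = {+, ( A L}. Rewrite as S → β S' and S' → α S' | ε.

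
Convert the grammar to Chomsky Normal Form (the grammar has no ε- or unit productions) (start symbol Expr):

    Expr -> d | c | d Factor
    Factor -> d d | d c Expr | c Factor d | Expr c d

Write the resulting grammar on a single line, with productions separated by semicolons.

Expr -> d | c | X1 Factor; Factor -> X1 X1 | X1 Y1 | X2 Y2 | Expr Y3; X1 -> d; X2 -> c; Y1 -> X2 Expr; Y2 -> Factor X1; Y3 -> X2 X1

Introduce a nonterminal for each terminal appearing in a rule of length ≥ 2: X1 → d, X2 → c.
Binarize each right-hand side of length ≥ 3 by chaining fresh nonterminals (Y1, Y2, …): affected rules were Factor → X1 X2 Expr; Factor → X2 Factor X1; Factor → Expr X2 X1.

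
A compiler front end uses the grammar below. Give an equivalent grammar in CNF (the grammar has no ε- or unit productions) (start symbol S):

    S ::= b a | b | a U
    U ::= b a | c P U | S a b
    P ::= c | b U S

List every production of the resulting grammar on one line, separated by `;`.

S ::= X1 X2 | b | X2 U; U ::= X1 X2 | X3 Y1 | S Y2; P ::= c | X1 Y3; X1 ::= b; X2 ::= a; X3 ::= c; Y1 ::= P U; Y2 ::= X2 X1; Y3 ::= U S

Introduce a nonterminal for each terminal appearing in a rule of length ≥ 2: X1 → b, X2 → a, X3 → c.
Binarize each right-hand side of length ≥ 3 by chaining fresh nonterminals (Y1, Y2, …): affected rules were U → X3 P U; U → S X2 X1; P → X1 U S.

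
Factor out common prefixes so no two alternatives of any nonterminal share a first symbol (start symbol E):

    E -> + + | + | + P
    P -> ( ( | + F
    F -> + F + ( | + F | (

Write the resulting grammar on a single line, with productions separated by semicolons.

E has alternatives sharing prefix '+': factor to E → + E' with E' → + | ε | P.
F has alternatives sharing prefix '+ F': factor to F → + F F' with F' → + ( | ε.

E -> + E'; P -> ( ( | + F; F -> ( | + F F'; E' -> + | ε | P; F' -> + ( | ε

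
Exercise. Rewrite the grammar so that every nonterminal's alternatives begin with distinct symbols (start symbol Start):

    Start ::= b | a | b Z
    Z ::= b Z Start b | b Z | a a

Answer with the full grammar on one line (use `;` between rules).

Start ::= a | b Start1; Z ::= a a | b Z Z1; Start1 ::= ε | Z; Z1 ::= Start b | ε

Start has alternatives sharing prefix 'b': factor to Start → b Start1 with Start1 → ε | Z.
Z has alternatives sharing prefix 'b Z': factor to Z → b Z Z1 with Z1 → Start b | ε.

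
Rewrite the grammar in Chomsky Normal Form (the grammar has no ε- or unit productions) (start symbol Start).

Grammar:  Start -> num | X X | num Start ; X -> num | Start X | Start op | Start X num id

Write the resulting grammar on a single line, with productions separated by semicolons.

Start -> num | X X | X1 Start; X -> num | Start X | Start X2 | Start Y1; X1 -> num; X2 -> op; X3 -> id; Y1 -> X Y2; Y2 -> X1 X3

Introduce a nonterminal for each terminal appearing in a rule of length ≥ 2: X1 → num, X2 → op, X3 → id.
Binarize each right-hand side of length ≥ 3 by chaining fresh nonterminals (Y1, Y2, …): affected rules were X → Start X X1 X3.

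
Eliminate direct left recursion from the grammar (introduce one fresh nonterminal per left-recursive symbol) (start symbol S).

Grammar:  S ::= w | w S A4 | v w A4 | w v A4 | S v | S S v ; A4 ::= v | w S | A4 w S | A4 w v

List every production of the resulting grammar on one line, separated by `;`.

S ::= w S' | w S A4 S' | v w A4 S' | w v A4 S'; A4 ::= v A4' | w S A4'; S' ::= v S' | S v S' | eps; A4' ::= w S A4' | w v A4' | eps

Directly left-recursive nonterminals: S, A4.
For S: α = {v, S v}, β = {w, w S A4, v w A4, w v A4}. Rewrite as S → β S' and S' → α S' | ε.
For A4: α = {w S, w v}, β = {v, w S}. Rewrite as A4 → β A4' and A4' → α A4' | ε.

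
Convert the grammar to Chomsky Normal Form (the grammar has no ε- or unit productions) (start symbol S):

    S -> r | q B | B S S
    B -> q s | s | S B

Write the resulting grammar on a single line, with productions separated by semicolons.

S -> r | X1 B | B Y1; B -> X1 X2 | s | S B; X1 -> q; X2 -> s; Y1 -> S S

Introduce a nonterminal for each terminal appearing in a rule of length ≥ 2: X1 → q, X2 → s.
Binarize each right-hand side of length ≥ 3 by chaining fresh nonterminals (Y1, Y2, …): affected rules were S → B S S.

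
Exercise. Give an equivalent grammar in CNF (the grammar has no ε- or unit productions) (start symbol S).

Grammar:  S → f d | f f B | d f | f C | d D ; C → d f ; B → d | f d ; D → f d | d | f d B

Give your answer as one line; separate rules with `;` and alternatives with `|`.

S → X1 X2 | X1 Y1 | X2 X1 | X1 C | X2 D; C → X2 X1; B → d | X1 X2; D → X1 X2 | d | X1 Y2; X1 → f; X2 → d; Y1 → X1 B; Y2 → X2 B

Introduce a nonterminal for each terminal appearing in a rule of length ≥ 2: X1 → f, X2 → d.
Binarize each right-hand side of length ≥ 3 by chaining fresh nonterminals (Y1, Y2, …): affected rules were S → X1 X1 B; D → X1 X2 B.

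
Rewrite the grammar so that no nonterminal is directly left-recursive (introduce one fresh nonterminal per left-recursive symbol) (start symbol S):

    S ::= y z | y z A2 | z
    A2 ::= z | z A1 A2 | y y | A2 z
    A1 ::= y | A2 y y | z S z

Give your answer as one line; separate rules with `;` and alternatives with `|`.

Directly left-recursive nonterminal: A2.
For A2: α = {z}, β = {z, z A1 A2, y y}. Rewrite as A2 → β A2' and A2' → α A2' | ε.

S ::= y z | y z A2 | z; A2 ::= z A2' | z A1 A2 A2' | y y A2'; A1 ::= y | A2 y y | z S z; A2' ::= z A2' | ε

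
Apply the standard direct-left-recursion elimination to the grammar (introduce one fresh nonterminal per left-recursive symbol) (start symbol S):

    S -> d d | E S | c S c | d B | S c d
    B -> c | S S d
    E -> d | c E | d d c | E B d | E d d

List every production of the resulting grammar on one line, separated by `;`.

Directly left-recursive nonterminals: S, E.
For S: α = {c d}, β = {d d, E S, c S c, d B}. Rewrite as S → β S' and S' → α S' | ε.
For E: α = {B d, d d}, β = {d, c E, d d c}. Rewrite as E → β E' and E' → α E' | ε.

S -> d d S' | E S S' | c S c S' | d B S'; B -> c | S S d; E -> d E' | c E E' | d d c E'; S' -> c d S' | epsilon; E' -> B d E' | d d E' | epsilon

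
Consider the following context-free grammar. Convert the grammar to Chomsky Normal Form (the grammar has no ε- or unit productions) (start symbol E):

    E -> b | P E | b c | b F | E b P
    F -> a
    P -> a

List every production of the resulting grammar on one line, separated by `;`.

E -> b | P E | X1 X2 | X1 F | E Y1; F -> a; P -> a; X1 -> b; X2 -> c; Y1 -> X1 P

Introduce a nonterminal for each terminal appearing in a rule of length ≥ 2: X1 → b, X2 → c.
Binarize each right-hand side of length ≥ 3 by chaining fresh nonterminals (Y1, Y2, …): affected rules were E → E X1 P.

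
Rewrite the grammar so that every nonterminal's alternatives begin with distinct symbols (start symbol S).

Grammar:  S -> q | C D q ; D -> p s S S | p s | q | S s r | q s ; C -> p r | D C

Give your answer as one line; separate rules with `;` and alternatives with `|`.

D has alternatives sharing prefix 'p s': factor to D → p s D' with D' → S S | ε.
D has alternatives sharing prefix 'q': factor to D → q D'' with D'' → ε | s.

S -> q | C D q; D -> S s r | p s D' | q D''; C -> p r | D C; D' -> S S | ε; D'' -> ε | s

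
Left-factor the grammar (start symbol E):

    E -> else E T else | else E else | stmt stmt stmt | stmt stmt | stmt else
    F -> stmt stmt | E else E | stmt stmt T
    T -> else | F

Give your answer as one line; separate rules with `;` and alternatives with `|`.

E has alternatives sharing prefix 'stmt': factor to E → stmt E' with E' → stmt stmt | stmt | else.
E has alternatives sharing prefix 'else E': factor to E → else E E'' with E'' → T else | else.
F has alternatives sharing prefix 'stmt stmt': factor to F → stmt stmt F' with F' → ε | T.
E' has alternatives sharing prefix 'stmt': factor to E' → stmt E''' with E''' → stmt | ε.

E -> stmt E' | else E E''; F -> E else E | stmt stmt F'; T -> else | F; E' -> else | stmt E'''; E'' -> T else | else; F' -> ε | T; E''' -> stmt | ε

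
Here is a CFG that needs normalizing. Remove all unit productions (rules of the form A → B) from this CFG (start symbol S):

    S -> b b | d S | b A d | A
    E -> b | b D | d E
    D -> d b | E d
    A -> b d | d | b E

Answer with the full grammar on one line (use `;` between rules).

S -> b b | d S | b A d | b d | d | b E; E -> b | b D | d E; D -> d b | E d; A -> b d | d | b E

Unit pairs: S ⇒* {A}.
For each unit pair (A, B), copy every non-unit production of B to A, then drop all unit productions.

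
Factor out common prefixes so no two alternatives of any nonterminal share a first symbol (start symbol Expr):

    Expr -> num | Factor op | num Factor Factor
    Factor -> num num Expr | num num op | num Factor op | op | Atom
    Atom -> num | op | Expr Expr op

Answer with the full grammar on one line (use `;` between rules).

Expr has alternatives sharing prefix 'num': factor to Expr → num Expr1 with Expr1 → ε | Factor Factor.
Factor has alternatives sharing prefix 'num': factor to Factor → num Factor1 with Factor1 → num Expr | num op | Factor op.
Factor1 has alternatives sharing prefix 'num': factor to Factor1 → num Factor11 with Factor11 → Expr | op.

Expr -> Factor op | num Expr1; Factor -> op | Atom | num Factor1; Atom -> num | op | Expr Expr op; Expr1 -> ε | Factor Factor; Factor1 -> Factor op | num Factor11; Factor11 -> Expr | op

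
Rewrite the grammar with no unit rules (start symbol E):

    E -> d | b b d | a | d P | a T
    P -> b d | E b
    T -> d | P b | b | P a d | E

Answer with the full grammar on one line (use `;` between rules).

E -> d | b b d | a | d P | a T; P -> b d | E b; T -> d | b b d | a | d P | a T | P b | b | P a d

Unit pairs: T ⇒* {E}.
For each unit pair (A, B), copy every non-unit production of B to A, then drop all unit productions.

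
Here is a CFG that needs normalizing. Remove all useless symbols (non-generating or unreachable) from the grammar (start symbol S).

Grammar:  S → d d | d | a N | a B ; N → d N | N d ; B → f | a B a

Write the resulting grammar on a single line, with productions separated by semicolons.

S → d d | d | a B; B → f | a B a

Generating nonterminals: {B, S}.
Reachable from S after that: {B, S}.
Removed useless symbols: {N} and every production mentioning them.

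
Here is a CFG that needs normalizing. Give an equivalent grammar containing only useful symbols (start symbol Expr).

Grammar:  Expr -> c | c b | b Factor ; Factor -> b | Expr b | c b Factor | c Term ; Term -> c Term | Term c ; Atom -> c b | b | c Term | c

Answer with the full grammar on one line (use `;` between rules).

Expr -> c | c b | b Factor; Factor -> b | Expr b | c b Factor

Generating nonterminals: {Atom, Expr, Factor}.
Reachable from Expr after that: {Expr, Factor}.
Removed useless symbols: {Atom, Term} and every production mentioning them.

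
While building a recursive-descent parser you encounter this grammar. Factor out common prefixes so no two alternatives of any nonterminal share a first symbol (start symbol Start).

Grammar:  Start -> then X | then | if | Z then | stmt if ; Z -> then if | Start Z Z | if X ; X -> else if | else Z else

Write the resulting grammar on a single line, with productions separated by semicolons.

Start -> if | Z then | stmt if | then Start1; Z -> then if | Start Z Z | if X; X -> else X1; Start1 -> X | eps; X1 -> if | Z else

Start has alternatives sharing prefix 'then': factor to Start → then Start1 with Start1 → X | ε.
X has alternatives sharing prefix 'else': factor to X → else X1 with X1 → if | Z else.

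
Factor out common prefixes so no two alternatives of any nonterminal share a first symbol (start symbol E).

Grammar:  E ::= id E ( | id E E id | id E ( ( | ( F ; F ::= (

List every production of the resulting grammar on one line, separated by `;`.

E has alternatives sharing prefix 'id E': factor to E → id E E' with E' → ( | E id | ( (.
E' has alternatives sharing prefix '(': factor to E' → ( E'' with E'' → ε | (.

E ::= ( F | id E E'; F ::= (; E' ::= E id | ( E''; E'' ::= eps | (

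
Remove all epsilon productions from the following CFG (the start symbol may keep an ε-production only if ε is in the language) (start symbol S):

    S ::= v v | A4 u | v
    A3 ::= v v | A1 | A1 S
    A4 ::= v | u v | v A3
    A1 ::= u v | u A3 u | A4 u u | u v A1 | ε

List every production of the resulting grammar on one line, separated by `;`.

S ::= v v | A4 u | v; A3 ::= v v | A1 | A1 S | S; A4 ::= v | u v | v A3; A1 ::= u v | u A3 u | u u | A4 u u | u v A1

Nullable nonterminals: {A1, A3}.
ε ∉ L(G), so no ε-production is kept.
Expand every rule over subsets of its nullable positions: A3 → A1 S gives A1 S | S. A1 → u A3 u gives u A3 u | u u.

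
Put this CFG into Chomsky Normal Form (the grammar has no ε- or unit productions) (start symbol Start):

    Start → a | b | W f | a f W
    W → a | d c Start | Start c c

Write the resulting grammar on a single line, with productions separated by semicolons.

Start → a | b | W X1 | X2 Y1; W → a | X3 Y2 | Start Y3; X1 → f; X2 → a; X3 → d; X4 → c; Y1 → X1 W; Y2 → X4 Start; Y3 → X4 X4

Introduce a nonterminal for each terminal appearing in a rule of length ≥ 2: X1 → f, X2 → a, X3 → d, X4 → c.
Binarize each right-hand side of length ≥ 3 by chaining fresh nonterminals (Y1, Y2, …): affected rules were Start → X2 X1 W; W → X3 X4 Start; W → Start X4 X4.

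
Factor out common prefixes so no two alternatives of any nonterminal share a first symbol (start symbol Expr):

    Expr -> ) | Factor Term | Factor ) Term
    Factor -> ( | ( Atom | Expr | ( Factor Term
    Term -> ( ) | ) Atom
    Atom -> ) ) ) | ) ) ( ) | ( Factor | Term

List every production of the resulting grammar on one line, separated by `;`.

Expr -> ) | Factor Expr1; Factor -> Expr | ( Factor1; Term -> ( ) | ) Atom; Atom -> ( Factor | Term | ) ) Atom1; Expr1 -> Term | ) Term; Factor1 -> ε | Atom | Factor Term; Atom1 -> ) | ( )

Expr has alternatives sharing prefix 'Factor': factor to Expr → Factor Expr1 with Expr1 → Term | ) Term.
Factor has alternatives sharing prefix '(': factor to Factor → ( Factor1 with Factor1 → ε | Atom | Factor Term.
Atom has alternatives sharing prefix ') )': factor to Atom → ) ) Atom1 with Atom1 → ) | ( ).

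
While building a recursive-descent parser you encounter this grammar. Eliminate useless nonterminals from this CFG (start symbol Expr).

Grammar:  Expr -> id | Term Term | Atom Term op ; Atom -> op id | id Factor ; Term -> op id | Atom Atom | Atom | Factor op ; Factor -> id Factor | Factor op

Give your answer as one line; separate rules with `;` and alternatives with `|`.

Expr -> id | Term Term | Atom Term op; Atom -> op id; Term -> op id | Atom Atom | Atom

Generating nonterminals: {Atom, Expr, Term}.
Reachable from Expr after that: {Atom, Expr, Term}.
Removed useless symbols: {Factor} and every production mentioning them.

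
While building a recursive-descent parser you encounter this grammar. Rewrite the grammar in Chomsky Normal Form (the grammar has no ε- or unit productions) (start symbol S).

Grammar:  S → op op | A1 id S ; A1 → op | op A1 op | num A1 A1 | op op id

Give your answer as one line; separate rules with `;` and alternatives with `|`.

S → X1 X1 | A1 Y1; A1 → op | X1 Y2 | X3 Y3 | X1 Y4; X1 → op; X2 → id; X3 → num; Y1 → X2 S; Y2 → A1 X1; Y3 → A1 A1; Y4 → X1 X2

Introduce a nonterminal for each terminal appearing in a rule of length ≥ 2: X1 → op, X2 → id, X3 → num.
Binarize each right-hand side of length ≥ 3 by chaining fresh nonterminals (Y1, Y2, …): affected rules were S → A1 X2 S; A1 → X1 A1 X1; A1 → X3 A1 A1; A1 → X1 X1 X2.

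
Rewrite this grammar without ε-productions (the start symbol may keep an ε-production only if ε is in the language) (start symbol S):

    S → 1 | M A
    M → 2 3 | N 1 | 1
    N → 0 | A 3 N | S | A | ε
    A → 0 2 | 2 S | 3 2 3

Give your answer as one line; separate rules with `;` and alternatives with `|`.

S → 1 | M A; M → 2 3 | N 1 | 1; N → 0 | A 3 N | A 3 | S | A; A → 0 2 | 2 S | 3 2 3

Nullable set = {N}.
ε ∉ L(G), so no ε-production is kept.
Add the nullable-subset variants: M → N 1 gives N 1 | 1. N → A 3 N gives A 3 N | A 3.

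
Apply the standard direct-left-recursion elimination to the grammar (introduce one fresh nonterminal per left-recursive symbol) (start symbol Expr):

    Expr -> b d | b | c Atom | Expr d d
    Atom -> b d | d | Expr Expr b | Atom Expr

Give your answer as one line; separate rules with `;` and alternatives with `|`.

Expr -> b d Expr1 | b Expr1 | c Atom Expr1; Atom -> b d Atom1 | d Atom1 | Expr Expr b Atom1; Expr1 -> d d Expr1 | ε; Atom1 -> Expr Atom1 | ε

Directly left-recursive nonterminals: Expr, Atom.
For Expr: α = {d d}, β = {b d, b, c Atom}. Rewrite as Expr → β Expr1 and Expr1 → α Expr1 | ε.
For Atom: α = {Expr}, β = {b d, d, Expr Expr b}. Rewrite as Atom → β Atom1 and Atom1 → α Atom1 | ε.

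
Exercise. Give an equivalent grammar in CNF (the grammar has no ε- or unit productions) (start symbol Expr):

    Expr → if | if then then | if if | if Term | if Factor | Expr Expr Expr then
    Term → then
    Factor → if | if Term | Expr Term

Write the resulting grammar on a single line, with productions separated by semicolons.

Introduce a nonterminal for each terminal appearing in a rule of length ≥ 2: X1 → if, X2 → then.
Binarize each right-hand side of length ≥ 3 by chaining fresh nonterminals (Y1, Y2, …): affected rules were Expr → X1 X2 X2; Expr → Expr Expr Expr X2.

Expr → if | X1 Y1 | X1 X1 | X1 Term | X1 Factor | Expr Y2; Term → then; Factor → if | X1 Term | Expr Term; X1 → if; X2 → then; Y1 → X2 X2; Y2 → Expr Y3; Y3 → Expr X2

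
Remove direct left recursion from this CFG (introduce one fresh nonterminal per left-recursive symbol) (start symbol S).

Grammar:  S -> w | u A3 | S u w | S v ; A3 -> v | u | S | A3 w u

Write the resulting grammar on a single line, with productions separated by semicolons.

S -> w S' | u A3 S'; A3 -> v A3' | u A3' | S A3'; S' -> u w S' | v S' | ε; A3' -> w u A3' | ε

Left recursion appears on S, A3.
For S: α = {u w, v}, β = {w, u A3}. Rewrite as S → β S' and S' → α S' | ε.
For A3: α = {w u}, β = {v, u, S}. Rewrite as A3 → β A3' and A3' → α A3' | ε.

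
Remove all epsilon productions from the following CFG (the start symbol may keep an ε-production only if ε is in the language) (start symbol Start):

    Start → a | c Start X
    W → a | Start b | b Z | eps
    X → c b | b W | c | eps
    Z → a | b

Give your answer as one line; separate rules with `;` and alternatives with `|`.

Start → a | c Start X | c Start; W → a | Start b | b Z; X → c b | b W | b | c; Z → a | b

The nullable symbols are {W, X}.
ε ∉ L(G), so no ε-production is kept.
Add the nullable-subset variants: Start → c Start X gives c Start X | c Start. X → b W gives b W | b.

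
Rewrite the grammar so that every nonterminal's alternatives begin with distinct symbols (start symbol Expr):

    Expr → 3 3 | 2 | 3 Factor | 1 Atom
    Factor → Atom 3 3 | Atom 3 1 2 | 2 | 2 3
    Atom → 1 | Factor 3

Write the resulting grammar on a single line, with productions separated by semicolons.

Expr has alternatives sharing prefix '3': factor to Expr → 3 Expr1 with Expr1 → 3 | Factor.
Factor has alternatives sharing prefix 'Atom 3': factor to Factor → Atom 3 Factor1 with Factor1 → 3 | 1 2.
Factor has alternatives sharing prefix '2': factor to Factor → 2 Factor2 with Factor2 → ε | 3.

Expr → 2 | 1 Atom | 3 Expr1; Factor → Atom 3 Factor1 | 2 Factor2; Atom → 1 | Factor 3; Expr1 → 3 | Factor; Factor1 → 3 | 1 2; Factor2 → eps | 3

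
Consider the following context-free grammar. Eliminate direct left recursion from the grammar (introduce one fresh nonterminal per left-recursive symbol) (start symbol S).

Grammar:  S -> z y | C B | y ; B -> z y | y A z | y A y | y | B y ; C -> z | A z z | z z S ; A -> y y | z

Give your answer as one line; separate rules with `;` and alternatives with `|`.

B is directly left-recursive.
For B: α = {y}, β = {z y, y A z, y A y, y}. Rewrite as B → β B' and B' → α B' | ε.

S -> z y | C B | y; B -> z y B' | y A z B' | y A y B' | y B'; C -> z | A z z | z z S; A -> y y | z; B' -> y B' | ε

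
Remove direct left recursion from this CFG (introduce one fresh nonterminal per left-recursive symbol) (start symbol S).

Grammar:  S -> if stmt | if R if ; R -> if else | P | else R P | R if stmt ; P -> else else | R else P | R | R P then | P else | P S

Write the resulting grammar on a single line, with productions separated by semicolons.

S -> if stmt | if R if; R -> if else R' | P R' | else R P R'; P -> else else P' | R else P P' | R P' | R P then P'; R' -> if stmt R' | ε; P' -> else P' | S P' | ε

Directly left-recursive nonterminals: R, P.
For R: α = {if stmt}, β = {if else, P, else R P}. Rewrite as R → β R' and R' → α R' | ε.
For P: α = {else, S}, β = {else else, R else P, R, R P then}. Rewrite as P → β P' and P' → α P' | ε.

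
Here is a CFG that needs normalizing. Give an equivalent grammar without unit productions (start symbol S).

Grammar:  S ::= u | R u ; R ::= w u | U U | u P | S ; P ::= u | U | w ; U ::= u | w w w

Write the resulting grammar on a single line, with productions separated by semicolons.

S ::= u | R u; R ::= u | R u | w u | U U | u P; P ::= u | w w w | w; U ::= u | w w w

Unit pairs: P ⇒* {U}; R ⇒* {S}.
For each unit pair (A, B), copy every non-unit production of B to A, then drop all unit productions.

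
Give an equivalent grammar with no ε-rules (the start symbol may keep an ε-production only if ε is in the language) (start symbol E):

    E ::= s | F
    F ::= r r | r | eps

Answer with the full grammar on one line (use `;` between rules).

E ::= s | F | eps; F ::= r r | r

Nullable set = {E, F}.
ε ∈ L(G) since E is nullable, so keep E → ε.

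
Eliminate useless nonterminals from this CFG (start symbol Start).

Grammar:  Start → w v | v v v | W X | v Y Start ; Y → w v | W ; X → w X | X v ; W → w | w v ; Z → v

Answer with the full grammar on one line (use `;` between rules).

Start → w v | v v v | v Y Start; Y → w v | W; W → w | w v

Generating nonterminals: {Start, W, Y, Z}.
Reachable from Start after that: {Start, W, Y}.
Removed useless symbols: {X, Z} and every production mentioning them.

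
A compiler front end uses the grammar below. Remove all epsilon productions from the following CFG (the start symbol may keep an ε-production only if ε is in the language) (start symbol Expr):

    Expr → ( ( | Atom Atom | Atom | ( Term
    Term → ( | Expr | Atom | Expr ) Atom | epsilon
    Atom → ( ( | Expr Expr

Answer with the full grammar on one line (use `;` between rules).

Expr → ( ( | Atom Atom | Atom | ( Term | (; Term → ( | Expr | Atom | Expr ) Atom; Atom → ( ( | Expr Expr

Nullable set = {Term}.
ε ∉ L(G), so no ε-production is kept.
Add the nullable-subset variants: Expr → ( Term gives ( Term | (.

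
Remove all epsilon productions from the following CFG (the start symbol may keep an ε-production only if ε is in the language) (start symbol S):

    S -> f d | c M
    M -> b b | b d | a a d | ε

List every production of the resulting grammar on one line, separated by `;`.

S -> f d | c M | c; M -> b b | b d | a a d

The nullable symbols are {M}.
ε ∉ L(G), so no ε-production is kept.
Expand every rule over subsets of its nullable positions: S → c M gives c M | c.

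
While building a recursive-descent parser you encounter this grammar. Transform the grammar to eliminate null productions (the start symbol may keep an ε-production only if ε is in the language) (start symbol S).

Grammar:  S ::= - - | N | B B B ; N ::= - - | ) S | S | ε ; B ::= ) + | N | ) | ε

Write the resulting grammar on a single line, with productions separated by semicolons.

S ::= - - | N | B B B | B B | B | ε; N ::= - - | ) S | ) | S; B ::= ) + | N | )

Nullable set = {B, N, S}.
ε ∈ L(G) since S is nullable, so keep S → ε.
Add the nullable-subset variants: S → B B B gives B B B | B B | B. N → ) S gives ) S | ).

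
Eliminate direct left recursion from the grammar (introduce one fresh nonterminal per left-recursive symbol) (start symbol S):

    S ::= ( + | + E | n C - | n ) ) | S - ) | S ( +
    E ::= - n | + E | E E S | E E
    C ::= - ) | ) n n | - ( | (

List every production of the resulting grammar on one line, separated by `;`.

Directly left-recursive nonterminals: S, E.
For S: α = {- ), ( +}, β = {( +, + E, n C -, n ) )}. Rewrite as S → β S' and S' → α S' | ε.
For E: α = {E S, E}, β = {- n, + E}. Rewrite as E → β E' and E' → α E' | ε.

S ::= ( + S' | + E S' | n C - S' | n ) ) S'; E ::= - n E' | + E E'; C ::= - ) | ) n n | - ( | (; S' ::= - ) S' | ( + S' | ε; E' ::= E S E' | E E' | ε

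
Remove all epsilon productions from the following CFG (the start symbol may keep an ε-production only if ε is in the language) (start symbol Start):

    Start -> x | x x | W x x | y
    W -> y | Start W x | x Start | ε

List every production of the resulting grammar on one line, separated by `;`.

Nullable set = {W}.
ε ∉ L(G), so no ε-production is kept.
Add the nullable-subset variants: W → Start W x gives Start W x | Start x.

Start -> x | x x | W x x | y; W -> y | Start W x | Start x | x Start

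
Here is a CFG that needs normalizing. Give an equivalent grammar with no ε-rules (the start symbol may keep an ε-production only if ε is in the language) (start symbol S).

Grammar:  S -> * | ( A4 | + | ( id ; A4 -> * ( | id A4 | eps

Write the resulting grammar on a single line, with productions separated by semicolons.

S -> * | ( A4 | ( | + | ( id; A4 -> * ( | id A4 | id

Nullable set = {A4}.
ε ∉ L(G), so no ε-production is kept.
Expand every rule over subsets of its nullable positions: S → ( A4 gives ( A4 | (. A4 → id A4 gives id A4 | id.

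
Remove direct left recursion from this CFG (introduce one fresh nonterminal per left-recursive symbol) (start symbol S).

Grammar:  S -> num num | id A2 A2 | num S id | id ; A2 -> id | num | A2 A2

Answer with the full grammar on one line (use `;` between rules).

Left recursion appears on A2.
For A2: α = {A2}, β = {id, num}. Rewrite as A2 → β A2' and A2' → α A2' | ε.

S -> num num | id A2 A2 | num S id | id; A2 -> id A2' | num A2'; A2' -> A2 A2' | epsilon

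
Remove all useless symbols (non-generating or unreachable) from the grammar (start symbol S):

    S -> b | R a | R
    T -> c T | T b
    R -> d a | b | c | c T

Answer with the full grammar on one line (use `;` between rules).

Generating nonterminals: {R, S}.
Reachable from S after that: {R, S}.
Removed useless symbols: {T} and every production mentioning them.

S -> b | R a | R; R -> d a | b | c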